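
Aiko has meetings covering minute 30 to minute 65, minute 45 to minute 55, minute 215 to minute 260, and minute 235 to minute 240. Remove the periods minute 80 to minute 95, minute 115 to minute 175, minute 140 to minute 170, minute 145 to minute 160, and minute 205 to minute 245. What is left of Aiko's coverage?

minute 30 to minute 65, minute 245 to minute 260

A, merged: minute 30 to minute 65, minute 215 to minute 260.
B, merged: minute 80 to minute 95, minute 115 to minute 175, minute 205 to minute 245.
minute 30 to minute 65: no B overlap → unchanged.
minute 215 to minute 260 minus B → minute 245 to minute 260.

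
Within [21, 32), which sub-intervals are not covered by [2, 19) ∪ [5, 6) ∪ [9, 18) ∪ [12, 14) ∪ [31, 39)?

Covered (merged): [2, 19), [31, 39).
Gaps within [21, 32): [21, 31).

[21, 31)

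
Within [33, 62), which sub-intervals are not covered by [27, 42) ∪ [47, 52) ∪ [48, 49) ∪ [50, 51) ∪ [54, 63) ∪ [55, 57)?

[42, 47) ∪ [52, 54)

After merging, the occupied span is [27, 42), [47, 52), [54, 63).
Complement within [33, 62): [42, 47), [52, 54).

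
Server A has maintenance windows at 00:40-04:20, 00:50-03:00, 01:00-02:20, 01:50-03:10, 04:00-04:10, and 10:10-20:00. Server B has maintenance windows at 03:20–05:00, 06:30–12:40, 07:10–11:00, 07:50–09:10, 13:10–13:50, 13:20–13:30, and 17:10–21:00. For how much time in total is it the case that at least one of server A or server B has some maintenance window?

18 h 50 min

Merge the first list: 00:40–04:20, 10:10–20:00.
Merge the second list: 03:20–05:00, 06:30–12:40, 13:10–13:50, 17:10–21:00.
A ∪ B = 00:40–05:00, 06:30–21:00.
Total: 4 h 20 min + 14 h 30 min = 18 h 50 min.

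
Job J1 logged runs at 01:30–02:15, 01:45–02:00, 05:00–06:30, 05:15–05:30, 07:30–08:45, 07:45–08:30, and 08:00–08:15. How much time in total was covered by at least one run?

3 h 30 min

Merged: 01:30-02:15, 05:00-06:30, 07:30-08:45.
Lengths: 45 min + 1 h 30 min + 1 h 15 min = 3 h 30 min.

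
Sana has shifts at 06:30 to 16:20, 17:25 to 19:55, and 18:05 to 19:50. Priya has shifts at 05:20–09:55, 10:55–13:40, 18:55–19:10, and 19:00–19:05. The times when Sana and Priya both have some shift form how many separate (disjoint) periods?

3

First set merges to 06:30-16:20, 17:25-19:55.
Second set merges to 05:20-09:55, 10:55-13:40, 18:55-19:10.
A ∩ B = 06:30-09:55, 10:55-13:40, 18:55-19:10.
That is 3 disjoint pieces.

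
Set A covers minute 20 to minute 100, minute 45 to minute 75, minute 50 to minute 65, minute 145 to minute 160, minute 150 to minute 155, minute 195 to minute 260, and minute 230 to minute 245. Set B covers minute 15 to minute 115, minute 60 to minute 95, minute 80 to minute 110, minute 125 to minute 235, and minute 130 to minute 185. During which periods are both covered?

minute 20 to minute 100, minute 145 to minute 160, minute 195 to minute 235

First set merges to minute 20 to minute 100, minute 145 to minute 160, minute 195 to minute 260.
Second set merges to minute 15 to minute 115, minute 125 to minute 235.
minute 20 to minute 100 meets the second set on minute 20 to minute 100.
minute 145 to minute 160 meets the second set on minute 145 to minute 160.
minute 195 to minute 260 meets the second set on minute 195 to minute 235.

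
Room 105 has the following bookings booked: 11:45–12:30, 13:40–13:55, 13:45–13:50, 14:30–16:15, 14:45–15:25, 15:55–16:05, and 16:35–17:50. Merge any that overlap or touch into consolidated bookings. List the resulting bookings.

13:40-13:55 is disjoint → start new block.
13:45-13:50 overlaps/touches 13:40-13:55 → extend to 13:40-13:55.
14:30-16:15 is disjoint → start new block.
14:45-15:25 overlaps/touches 14:30-16:15 → extend to 14:30-16:15.
15:55-16:05 overlaps/touches 14:30-16:15 → extend to 14:30-16:15.
16:35-17:50 is disjoint → start new block.

11:45-12:30, 13:40-13:55, 14:30-16:15, 16:35-17:50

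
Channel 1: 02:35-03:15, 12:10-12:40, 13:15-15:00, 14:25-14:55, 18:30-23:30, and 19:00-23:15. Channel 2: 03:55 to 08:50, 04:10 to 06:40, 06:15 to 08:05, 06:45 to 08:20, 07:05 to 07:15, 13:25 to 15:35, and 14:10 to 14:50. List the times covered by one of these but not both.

02:35-03:15, 03:55-08:50, 12:10-12:40, 13:15-13:25, 15:00-15:35, 18:30-23:30

Merge the first list: 02:35-03:15, 12:10-12:40, 13:15-15:00, 18:30-23:30.
Merge the second list: 03:55-08:50, 13:25-15:35.
A \ B = 02:35-03:15, 12:10-12:40, 13:15-13:25, 18:30-23:30.
B \ A = 03:55-08:50, 15:00-15:35.
Union of the two gives the symmetric difference.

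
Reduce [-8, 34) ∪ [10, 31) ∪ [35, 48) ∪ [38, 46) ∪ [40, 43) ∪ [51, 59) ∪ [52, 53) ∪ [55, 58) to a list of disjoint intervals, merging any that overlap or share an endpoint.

[10, 31) overlaps/touches [-8, 34) → extend to [-8, 34).
[35, 48) is disjoint → start new block.
[38, 46) overlaps/touches [35, 48) → extend to [35, 48).
[40, 43) overlaps/touches [35, 48) → extend to [35, 48).
[51, 59) is disjoint → start new block.
[52, 53) overlaps/touches [51, 59) → extend to [51, 59).
[55, 58) overlaps/touches [51, 59) → extend to [51, 59).

[-8, 34) ∪ [35, 48) ∪ [51, 59)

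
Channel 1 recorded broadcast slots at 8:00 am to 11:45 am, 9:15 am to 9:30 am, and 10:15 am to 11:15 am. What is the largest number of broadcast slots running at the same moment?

Walk the sorted start/end points keeping a running depth.
The depth first hits 2 at 9:15 am.

2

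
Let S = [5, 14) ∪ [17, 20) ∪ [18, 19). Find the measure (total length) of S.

12

Merged: [5, 14), [17, 20).
Lengths: 9 + 3 = 12.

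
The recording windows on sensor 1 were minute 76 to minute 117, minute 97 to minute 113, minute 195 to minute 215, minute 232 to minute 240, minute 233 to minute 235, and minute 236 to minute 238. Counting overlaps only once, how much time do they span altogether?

69 minutes

Merged: minute 76 to minute 117, minute 195 to minute 215, minute 232 to minute 240.
Lengths: 41 minutes + 20 minutes + 8 minutes = 69 minutes.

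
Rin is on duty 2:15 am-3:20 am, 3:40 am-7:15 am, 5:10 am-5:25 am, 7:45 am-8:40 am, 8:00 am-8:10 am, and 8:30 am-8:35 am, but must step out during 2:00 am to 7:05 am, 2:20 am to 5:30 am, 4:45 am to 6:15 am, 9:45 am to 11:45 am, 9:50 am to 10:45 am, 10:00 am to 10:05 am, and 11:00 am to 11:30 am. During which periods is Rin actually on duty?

7:05 am–7:15 am, 7:45 am–8:40 am

First set merges to 2:15 am–3:20 am, 3:40 am–7:15 am, 7:45 am–8:40 am.
Second set merges to 2:00 am–7:05 am, 9:45 am–11:45 am.
2:15 am–3:20 am lies entirely inside B → drops out.
3:40 am–7:15 am with B removed leaves 7:05 am–7:15 am.
7:45 am–8:40 am is untouched.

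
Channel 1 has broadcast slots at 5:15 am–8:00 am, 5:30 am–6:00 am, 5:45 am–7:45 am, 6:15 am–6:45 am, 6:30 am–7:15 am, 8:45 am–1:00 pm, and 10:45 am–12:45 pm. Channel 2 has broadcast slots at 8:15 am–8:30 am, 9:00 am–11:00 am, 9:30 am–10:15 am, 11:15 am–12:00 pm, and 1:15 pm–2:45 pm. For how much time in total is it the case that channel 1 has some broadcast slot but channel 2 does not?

4 h 15 min

Merge the first list: 5:15 am-8:00 am, 8:45 am-1:00 pm.
Merge the second list: 8:15 am-8:30 am, 9:00 am-11:00 am, 11:15 am-12:00 pm, 1:15 pm-2:45 pm.
A \ B = 5:15 am-8:00 am, 8:45 am-9:00 am, 11:00 am-11:15 am, 12:00 pm-1:00 pm.
Total: 2 h 45 min + 15 min + 15 min + 1 h = 4 h 15 min.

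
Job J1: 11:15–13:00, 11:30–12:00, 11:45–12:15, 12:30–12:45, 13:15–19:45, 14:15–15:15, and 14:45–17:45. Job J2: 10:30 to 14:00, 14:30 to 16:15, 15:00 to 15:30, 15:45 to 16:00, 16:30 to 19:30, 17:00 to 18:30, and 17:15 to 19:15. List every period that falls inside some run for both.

First set merges to 11:15-13:00, 13:15-19:45.
Second set merges to 10:30-14:00, 14:30-16:15, 16:30-19:30.
11:15-13:00 overlaps B on 11:15-13:00.
13:15-19:45 overlaps B on 13:15-14:00, 14:30-16:15, 16:30-19:30.

11:15-13:00, 13:15-14:00, 14:30-16:15, 16:30-19:30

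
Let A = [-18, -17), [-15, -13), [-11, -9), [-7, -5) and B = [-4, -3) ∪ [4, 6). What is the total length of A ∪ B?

10

A ∪ B = [-18, -17), [-15, -13), [-11, -9), [-7, -5), [-4, -3), [4, 6).
Total: 1 + 2 + 2 + 2 + 1 + 2 = 10.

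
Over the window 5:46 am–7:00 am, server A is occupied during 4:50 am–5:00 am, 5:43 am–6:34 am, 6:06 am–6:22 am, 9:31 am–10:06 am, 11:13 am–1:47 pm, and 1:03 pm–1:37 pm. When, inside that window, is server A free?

After merging, the occupied span is 4:50 am–5:00 am, 5:43 am–6:34 am, 9:31 am–10:06 am, 11:13 am–1:47 pm.
Uncovered inside 5:46 am–7:00 am: 6:34 am–7:00 am.

6:34 am–7:00 am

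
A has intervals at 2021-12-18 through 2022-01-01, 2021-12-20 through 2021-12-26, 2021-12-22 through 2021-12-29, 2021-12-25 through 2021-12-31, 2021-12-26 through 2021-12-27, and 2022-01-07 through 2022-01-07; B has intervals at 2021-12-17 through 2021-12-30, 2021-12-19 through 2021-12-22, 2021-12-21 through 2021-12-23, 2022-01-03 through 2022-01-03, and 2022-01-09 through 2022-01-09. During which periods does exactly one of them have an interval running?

First set merges to 2021-12-18 through 2022-01-01, 2022-01-07 through 2022-01-07.
Second set merges to 2021-12-17 through 2021-12-30, 2022-01-03 through 2022-01-03, 2022-01-09 through 2022-01-09.
Only in the first: 2021-12-31 through 2022-01-01, 2022-01-07 through 2022-01-07.
Only in the second: 2021-12-17 through 2021-12-17, 2022-01-03 through 2022-01-03, 2022-01-09 through 2022-01-09.
Together these are the periods covered by exactly one.

2021-12-17 through 2021-12-17, 2021-12-31 through 2022-01-01, 2022-01-03 through 2022-01-03, 2022-01-07 through 2022-01-07, 2022-01-09 through 2022-01-09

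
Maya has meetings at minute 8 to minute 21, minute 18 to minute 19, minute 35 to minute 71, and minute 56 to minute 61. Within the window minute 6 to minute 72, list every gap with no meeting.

The merged coverage is minute 8 to minute 21, minute 35 to minute 71.
Gaps within minute 6 to minute 72: minute 6 to minute 8, minute 21 to minute 35, minute 71 to minute 72.

minute 6 to minute 8, minute 21 to minute 35, minute 71 to minute 72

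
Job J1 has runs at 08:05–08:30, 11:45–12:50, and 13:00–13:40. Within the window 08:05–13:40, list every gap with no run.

Covered (merged): 08:05-08:30, 11:45-12:50, 13:00-13:40.
Uncovered inside 08:05-13:40: 08:30-11:45, 12:50-13:00.

08:30-11:45, 12:50-13:00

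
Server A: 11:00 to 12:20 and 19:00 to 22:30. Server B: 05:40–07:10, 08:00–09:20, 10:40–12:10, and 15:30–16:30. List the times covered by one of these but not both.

05:40–07:10, 08:00–09:20, 10:40–11:00, 12:10–12:20, 15:30–16:30, 19:00–22:30

Only in the first: 12:10–12:20, 19:00–22:30.
Only in the second: 05:40–07:10, 08:00–09:20, 10:40–11:00, 15:30–16:30.
Together these are the periods covered by exactly one.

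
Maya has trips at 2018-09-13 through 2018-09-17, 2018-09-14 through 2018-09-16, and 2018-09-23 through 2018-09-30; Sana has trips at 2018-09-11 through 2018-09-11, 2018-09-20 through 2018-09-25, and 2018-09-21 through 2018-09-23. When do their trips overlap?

2018-09-23 through 2018-09-25

First set merges to 2018-09-13 through 2018-09-17, 2018-09-23 through 2018-09-30.
Second set merges to 2018-09-11 through 2018-09-11, 2018-09-20 through 2018-09-25.
2018-09-13 through 2018-09-17 meets no B interval.
2018-09-23 through 2018-09-30 ∩ B → 2018-09-23 through 2018-09-25.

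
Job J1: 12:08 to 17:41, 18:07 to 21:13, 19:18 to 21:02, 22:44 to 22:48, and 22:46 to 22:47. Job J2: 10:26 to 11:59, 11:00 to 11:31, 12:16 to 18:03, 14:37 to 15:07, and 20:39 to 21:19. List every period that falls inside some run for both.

12:16-17:41, 20:39-21:13

Merge the first list: 12:08-17:41, 18:07-21:13, 22:44-22:48.
Merge the second list: 10:26-11:59, 12:16-18:03, 20:39-21:19.
12:08-17:41 meets the second set on 12:16-17:41.
18:07-21:13 meets the second set on 20:39-21:13.
22:44-22:48: no overlap with the second set.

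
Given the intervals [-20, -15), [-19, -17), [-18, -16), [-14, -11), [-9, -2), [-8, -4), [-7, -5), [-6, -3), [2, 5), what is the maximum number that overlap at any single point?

4

At -6, 4 of the intervals are simultaneously active.
No point has more.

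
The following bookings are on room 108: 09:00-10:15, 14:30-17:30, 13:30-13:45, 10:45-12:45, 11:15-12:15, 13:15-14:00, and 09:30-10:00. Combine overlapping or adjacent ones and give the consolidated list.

09:00–10:15, 10:45–12:45, 13:15–14:00, 14:30–17:30

Sort by start: 09:00–10:15, 09:30–10:00, 10:45–12:45, 11:15–12:15, 13:15–14:00, 13:30–13:45, 14:30–17:30.
09:30–10:00 overlaps/touches 09:00–10:15 → extend to 09:00–10:15.
10:45–12:45 is disjoint → start new block.
11:15–12:15 overlaps/touches 10:45–12:45 → extend to 10:45–12:45.
13:15–14:00 is disjoint → start new block.
13:30–13:45 overlaps/touches 13:15–14:00 → extend to 13:15–14:00.
14:30–17:30 is disjoint → start new block.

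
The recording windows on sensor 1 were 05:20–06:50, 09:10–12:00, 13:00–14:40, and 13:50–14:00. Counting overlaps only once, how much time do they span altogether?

6 h

Merged: 05:20–06:50, 09:10–12:00, 13:00–14:40.
Lengths: 1 h 30 min + 2 h 50 min + 1 h 40 min = 6 h.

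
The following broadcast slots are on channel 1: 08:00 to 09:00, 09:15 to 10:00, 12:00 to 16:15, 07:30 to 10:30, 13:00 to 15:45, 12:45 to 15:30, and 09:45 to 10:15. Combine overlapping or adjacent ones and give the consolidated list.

Sort by start: 07:30-10:30, 08:00-09:00, 09:15-10:00, 09:45-10:15, 12:00-16:15, 12:45-15:30, 13:00-15:45.
08:00-09:00 overlaps/touches 07:30-10:30 → extend to 07:30-10:30.
09:15-10:00 overlaps/touches 07:30-10:30 → extend to 07:30-10:30.
09:45-10:15 overlaps/touches 07:30-10:30 → extend to 07:30-10:30.
12:00-16:15 is disjoint → start new block.
12:45-15:30 overlaps/touches 12:00-16:15 → extend to 12:00-16:15.
13:00-15:45 overlaps/touches 12:00-16:15 → extend to 12:00-16:15.

07:30-10:30, 12:00-16:15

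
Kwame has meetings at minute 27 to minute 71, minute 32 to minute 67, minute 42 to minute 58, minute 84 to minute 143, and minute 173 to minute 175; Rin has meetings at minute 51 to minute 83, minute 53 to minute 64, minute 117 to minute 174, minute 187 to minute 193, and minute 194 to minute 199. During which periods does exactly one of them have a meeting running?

A, merged: minute 27 to minute 71, minute 84 to minute 143, minute 173 to minute 175.
B, merged: minute 51 to minute 83, minute 117 to minute 174, minute 187 to minute 193, minute 194 to minute 199.
A but not B: minute 27 to minute 51, minute 84 to minute 117, minute 174 to minute 175.
B but not A: minute 71 to minute 83, minute 143 to minute 173, minute 187 to minute 193, minute 194 to minute 199.
Combining gives A △ B.

minute 27 to minute 51, minute 71 to minute 83, minute 84 to minute 117, minute 143 to minute 173, minute 174 to minute 175, minute 187 to minute 193, minute 194 to minute 199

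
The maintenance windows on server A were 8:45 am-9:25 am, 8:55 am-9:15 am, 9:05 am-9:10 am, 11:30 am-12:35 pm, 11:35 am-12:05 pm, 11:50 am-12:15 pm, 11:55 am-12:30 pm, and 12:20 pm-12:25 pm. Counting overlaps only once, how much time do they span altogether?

Merged: 8:45 am–9:25 am, 11:30 am–12:35 pm.
Lengths: 40 min + 1 h 5 min = 1 h 45 min.

1 h 45 min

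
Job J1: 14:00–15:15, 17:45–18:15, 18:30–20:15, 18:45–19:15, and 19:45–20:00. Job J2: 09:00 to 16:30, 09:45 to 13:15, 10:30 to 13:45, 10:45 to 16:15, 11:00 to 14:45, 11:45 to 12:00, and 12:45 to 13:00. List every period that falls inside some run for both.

A, merged: 14:00-15:15, 17:45-18:15, 18:30-20:15.
B, merged: 09:00-16:30.
14:00-15:15 ∩ B → 14:00-15:15.
17:45-18:15 meets no B interval.
18:30-20:15 meets no B interval.

14:00-15:15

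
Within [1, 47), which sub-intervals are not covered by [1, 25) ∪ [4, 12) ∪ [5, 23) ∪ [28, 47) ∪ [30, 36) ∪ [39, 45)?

[25, 28)

The merged coverage is [1, 25), [28, 47).
Gaps within [1, 47): [25, 28).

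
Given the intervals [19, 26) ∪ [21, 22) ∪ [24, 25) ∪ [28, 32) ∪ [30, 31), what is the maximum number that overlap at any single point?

At 21, 2 of the intervals are simultaneously active.
No point has more.

2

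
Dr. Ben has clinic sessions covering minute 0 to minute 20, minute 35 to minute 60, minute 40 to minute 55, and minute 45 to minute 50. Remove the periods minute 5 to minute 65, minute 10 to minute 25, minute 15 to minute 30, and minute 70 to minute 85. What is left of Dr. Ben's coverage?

First set merges to minute 0 to minute 20, minute 35 to minute 60.
Second set merges to minute 5 to minute 65, minute 70 to minute 85.
minute 0 to minute 20 minus B → minute 0 to minute 5.
minute 35 to minute 60: fully covered by B → removed.

minute 0 to minute 5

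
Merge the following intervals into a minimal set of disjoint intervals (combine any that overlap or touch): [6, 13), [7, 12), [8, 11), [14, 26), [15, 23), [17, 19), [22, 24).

[7, 12) overlaps/touches [6, 13) → extend to [6, 13).
[8, 11) overlaps/touches [6, 13) → extend to [6, 13).
[14, 26) is disjoint → start new block.
[15, 23) overlaps/touches [14, 26) → extend to [14, 26).
[17, 19) overlaps/touches [14, 26) → extend to [14, 26).
[22, 24) overlaps/touches [14, 26) → extend to [14, 26).

[6, 13) ∪ [14, 26)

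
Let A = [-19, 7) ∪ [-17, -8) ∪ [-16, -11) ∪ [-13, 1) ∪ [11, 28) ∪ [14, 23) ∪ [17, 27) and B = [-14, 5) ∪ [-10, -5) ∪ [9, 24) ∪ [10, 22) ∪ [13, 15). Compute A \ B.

[-19, -14) ∪ [5, 7) ∪ [24, 28)

Merge the first list: [-19, 7), [11, 28).
Merge the second list: [-14, 5), [9, 24).
[-19, 7) minus B → [-19, -14), [5, 7).
[11, 28) minus B → [24, 28).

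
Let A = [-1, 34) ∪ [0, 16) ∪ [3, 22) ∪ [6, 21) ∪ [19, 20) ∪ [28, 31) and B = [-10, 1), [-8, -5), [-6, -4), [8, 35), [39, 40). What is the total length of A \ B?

7

First set merges to [-1, 34).
Second set merges to [-10, 1), [8, 35), [39, 40).
A \ B = [1, 8).
Total: 7.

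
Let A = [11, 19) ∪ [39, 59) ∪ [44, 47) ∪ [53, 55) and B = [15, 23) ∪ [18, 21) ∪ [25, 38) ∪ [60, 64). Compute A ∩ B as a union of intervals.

Merge the first list: [11, 19), [39, 59).
Merge the second list: [15, 23), [25, 38), [60, 64).
[11, 19) meets the second set on [15, 19).
[39, 59): no overlap with the second set.

[15, 19)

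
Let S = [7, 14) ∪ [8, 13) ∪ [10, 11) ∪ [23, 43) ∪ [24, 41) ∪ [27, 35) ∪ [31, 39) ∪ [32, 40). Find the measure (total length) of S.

27

Merged: [7, 14), [23, 43).
Lengths: 7 + 20 = 27.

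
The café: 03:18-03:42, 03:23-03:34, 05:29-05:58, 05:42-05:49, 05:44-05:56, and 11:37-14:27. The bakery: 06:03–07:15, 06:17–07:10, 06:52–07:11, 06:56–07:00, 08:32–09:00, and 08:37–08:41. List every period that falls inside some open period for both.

Merge the first list: 03:18–03:42, 05:29–05:58, 11:37–14:27.
Merge the second list: 06:03–07:15, 08:32–09:00.
03:18–03:42: no overlap with the second set.
05:29–05:58: no overlap with the second set.
11:37–14:27: no overlap with the second set.
No overlap.

none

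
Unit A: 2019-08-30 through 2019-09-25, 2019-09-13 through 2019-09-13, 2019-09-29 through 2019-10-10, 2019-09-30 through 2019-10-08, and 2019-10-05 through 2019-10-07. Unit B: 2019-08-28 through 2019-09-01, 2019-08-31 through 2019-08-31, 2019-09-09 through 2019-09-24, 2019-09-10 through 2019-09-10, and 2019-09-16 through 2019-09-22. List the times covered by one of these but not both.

2019-08-28 through 2019-08-29, 2019-09-02 through 2019-09-08, 2019-09-25 through 2019-09-25, 2019-09-29 through 2019-10-10

First set merges to 2019-08-30 through 2019-09-25, 2019-09-29 through 2019-10-10.
Second set merges to 2019-08-28 through 2019-09-01, 2019-09-09 through 2019-09-24.
A \ B = 2019-09-02 through 2019-09-08, 2019-09-25 through 2019-09-25, 2019-09-29 through 2019-10-10.
B \ A = 2019-08-28 through 2019-08-29.
Union of the two gives the symmetric difference.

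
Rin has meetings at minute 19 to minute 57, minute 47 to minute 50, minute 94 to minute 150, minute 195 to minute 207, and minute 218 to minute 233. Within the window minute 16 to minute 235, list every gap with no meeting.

minute 16 to minute 19, minute 57 to minute 94, minute 150 to minute 195, minute 207 to minute 218, minute 233 to minute 235

After merging, the occupied span is minute 19 to minute 57, minute 94 to minute 150, minute 195 to minute 207, minute 218 to minute 233.
Complement within minute 16 to minute 235: minute 16 to minute 19, minute 57 to minute 94, minute 150 to minute 195, minute 207 to minute 218, minute 233 to minute 235.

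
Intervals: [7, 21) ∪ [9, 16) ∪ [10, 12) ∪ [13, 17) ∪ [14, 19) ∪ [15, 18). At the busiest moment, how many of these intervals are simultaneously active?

Walk the sorted start/end points keeping a running depth.
The depth first hits 5 at 15.

5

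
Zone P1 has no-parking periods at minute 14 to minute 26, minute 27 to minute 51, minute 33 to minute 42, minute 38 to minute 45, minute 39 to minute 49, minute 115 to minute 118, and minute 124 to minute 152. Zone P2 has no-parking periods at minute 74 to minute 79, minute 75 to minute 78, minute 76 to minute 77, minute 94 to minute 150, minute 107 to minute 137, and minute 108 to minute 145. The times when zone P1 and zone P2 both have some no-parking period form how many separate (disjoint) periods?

A, merged: minute 14 to minute 26, minute 27 to minute 51, minute 115 to minute 118, minute 124 to minute 152.
B, merged: minute 74 to minute 79, minute 94 to minute 150.
A ∩ B = minute 115 to minute 118, minute 124 to minute 150.
That is 2 disjoint pieces.

2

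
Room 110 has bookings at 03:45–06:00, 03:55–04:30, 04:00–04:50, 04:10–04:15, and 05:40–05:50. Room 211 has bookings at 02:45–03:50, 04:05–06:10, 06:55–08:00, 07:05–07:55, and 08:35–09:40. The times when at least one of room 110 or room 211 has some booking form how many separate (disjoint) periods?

3

A, merged: 03:45-06:00.
B, merged: 02:45-03:50, 04:05-06:10, 06:55-08:00, 08:35-09:40.
A ∪ B = 02:45-06:10, 06:55-08:00, 08:35-09:40.
That is 3 disjoint pieces.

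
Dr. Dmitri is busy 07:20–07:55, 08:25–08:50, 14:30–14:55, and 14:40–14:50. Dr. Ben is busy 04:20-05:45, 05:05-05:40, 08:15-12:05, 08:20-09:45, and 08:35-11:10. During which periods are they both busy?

Merge the first list: 07:20-07:55, 08:25-08:50, 14:30-14:55.
Merge the second list: 04:20-05:45, 08:15-12:05.
07:20-07:55 meets no B interval.
08:25-08:50 ∩ B → 08:25-08:50.
14:30-14:55 meets no B interval.

08:25-08:50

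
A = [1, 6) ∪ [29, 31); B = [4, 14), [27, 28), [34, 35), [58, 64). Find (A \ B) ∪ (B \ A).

[1, 4) ∪ [6, 14) ∪ [27, 28) ∪ [29, 31) ∪ [34, 35) ∪ [58, 64)

Only in the first: [1, 4), [29, 31).
Only in the second: [6, 14), [27, 28), [34, 35), [58, 64).
Together these are the periods covered by exactly one.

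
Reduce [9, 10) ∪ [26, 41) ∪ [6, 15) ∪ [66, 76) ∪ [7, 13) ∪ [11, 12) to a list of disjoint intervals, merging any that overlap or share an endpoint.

[6, 15) ∪ [26, 41) ∪ [66, 76)

Sort by start: [6, 15), [7, 13), [9, 10), [11, 12), [26, 41), [66, 76).
[7, 13) overlaps/touches [6, 15) → extend to [6, 15).
[9, 10) overlaps/touches [6, 15) → extend to [6, 15).
[11, 12) overlaps/touches [6, 15) → extend to [6, 15).
[26, 41) is disjoint → start new block.
[66, 76) is disjoint → start new block.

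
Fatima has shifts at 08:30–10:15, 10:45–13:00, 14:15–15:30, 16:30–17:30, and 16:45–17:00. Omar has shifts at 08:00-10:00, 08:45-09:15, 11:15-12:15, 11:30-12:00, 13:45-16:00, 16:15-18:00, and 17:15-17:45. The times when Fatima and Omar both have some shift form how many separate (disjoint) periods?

4

First set merges to 08:30–10:15, 10:45–13:00, 14:15–15:30, 16:30–17:30.
Second set merges to 08:00–10:00, 11:15–12:15, 13:45–16:00, 16:15–18:00.
A ∩ B = 08:30–10:00, 11:15–12:15, 14:15–15:30, 16:30–17:30.
That is 4 disjoint pieces.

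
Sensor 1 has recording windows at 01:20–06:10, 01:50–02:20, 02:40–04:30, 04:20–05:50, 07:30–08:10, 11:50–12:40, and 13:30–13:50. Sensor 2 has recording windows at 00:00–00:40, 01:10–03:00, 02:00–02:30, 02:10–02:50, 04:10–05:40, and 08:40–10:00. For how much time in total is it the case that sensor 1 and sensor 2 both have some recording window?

A, merged: 01:20–06:10, 07:30–08:10, 11:50–12:40, 13:30–13:50.
B, merged: 00:00–00:40, 01:10–03:00, 04:10–05:40, 08:40–10:00.
A ∩ B = 01:20–03:00, 04:10–05:40.
Total: 1 h 40 min + 1 h 30 min = 3 h 10 min.

3 h 10 min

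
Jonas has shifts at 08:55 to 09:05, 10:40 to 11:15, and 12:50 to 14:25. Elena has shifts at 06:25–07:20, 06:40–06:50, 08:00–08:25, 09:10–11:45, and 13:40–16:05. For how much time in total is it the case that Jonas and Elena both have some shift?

1 h 20 min

Second set merges to 06:25–07:20, 08:00–08:25, 09:10–11:45, 13:40–16:05.
A ∩ B = 10:40–11:15, 13:40–14:25.
Total: 35 min + 45 min = 1 h 20 min.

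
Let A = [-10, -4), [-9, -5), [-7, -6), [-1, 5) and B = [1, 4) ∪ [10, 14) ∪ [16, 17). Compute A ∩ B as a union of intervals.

A, merged: [-10, -4), [-1, 5).
[-10, -4): no overlap with the second set.
[-1, 5) meets the second set on [1, 4).

[1, 4)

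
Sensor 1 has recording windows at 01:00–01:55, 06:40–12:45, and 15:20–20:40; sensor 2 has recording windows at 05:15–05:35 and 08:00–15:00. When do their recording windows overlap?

01:00–01:55: no overlap with the second set.
06:40–12:45 meets the second set on 08:00–12:45.
15:20–20:40: no overlap with the second set.

08:00–12:45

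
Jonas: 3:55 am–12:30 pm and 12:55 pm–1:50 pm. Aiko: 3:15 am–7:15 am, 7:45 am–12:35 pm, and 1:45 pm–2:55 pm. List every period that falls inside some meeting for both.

3:55 am–12:30 pm ∩ B → 3:55 am–7:15 am, 7:45 am–12:30 pm.
12:55 pm–1:50 pm ∩ B → 1:45 pm–1:50 pm.

3:55 am–7:15 am, 7:45 am–12:30 pm, 1:45 pm–1:50 pm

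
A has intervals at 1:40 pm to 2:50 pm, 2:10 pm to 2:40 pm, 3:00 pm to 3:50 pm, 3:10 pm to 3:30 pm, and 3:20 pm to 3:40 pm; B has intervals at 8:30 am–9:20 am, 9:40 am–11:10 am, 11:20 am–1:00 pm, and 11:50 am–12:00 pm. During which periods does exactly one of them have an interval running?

A, merged: 1:40 pm-2:50 pm, 3:00 pm-3:50 pm.
B, merged: 8:30 am-9:20 am, 9:40 am-11:10 am, 11:20 am-1:00 pm.
A \ B = 1:40 pm-2:50 pm, 3:00 pm-3:50 pm.
B \ A = 8:30 am-9:20 am, 9:40 am-11:10 am, 11:20 am-1:00 pm.
Union of the two gives the symmetric difference.

8:30 am-9:20 am, 9:40 am-11:10 am, 11:20 am-1:00 pm, 1:40 pm-2:50 pm, 3:00 pm-3:50 pm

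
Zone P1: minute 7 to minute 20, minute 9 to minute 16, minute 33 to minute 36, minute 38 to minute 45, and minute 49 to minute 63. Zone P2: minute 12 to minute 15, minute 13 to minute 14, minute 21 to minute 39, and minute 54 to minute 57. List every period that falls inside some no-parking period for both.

minute 12 to minute 15, minute 33 to minute 36, minute 38 to minute 39, minute 54 to minute 57

Merge the first list: minute 7 to minute 20, minute 33 to minute 36, minute 38 to minute 45, minute 49 to minute 63.
Merge the second list: minute 12 to minute 15, minute 21 to minute 39, minute 54 to minute 57.
minute 7 to minute 20 meets the second set on minute 12 to minute 15.
minute 33 to minute 36 meets the second set on minute 33 to minute 36.
minute 38 to minute 45 meets the second set on minute 38 to minute 39.
minute 49 to minute 63 meets the second set on minute 54 to minute 57.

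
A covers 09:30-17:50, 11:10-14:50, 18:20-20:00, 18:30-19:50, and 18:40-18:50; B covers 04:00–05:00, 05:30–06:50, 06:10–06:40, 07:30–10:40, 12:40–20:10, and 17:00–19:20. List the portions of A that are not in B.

10:40-12:40

First set merges to 09:30-17:50, 18:20-20:00.
Second set merges to 04:00-05:00, 05:30-06:50, 07:30-10:40, 12:40-20:10.
09:30-17:50 with B removed leaves 10:40-12:40.
18:20-20:00 lies entirely inside B → drops out.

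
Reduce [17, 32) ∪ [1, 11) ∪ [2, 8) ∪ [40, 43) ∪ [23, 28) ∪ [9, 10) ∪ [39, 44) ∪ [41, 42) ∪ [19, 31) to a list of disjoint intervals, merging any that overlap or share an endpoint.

Sort by start: [1, 11), [2, 8), [9, 10), [17, 32), [19, 31), [23, 28), [39, 44), [40, 43), [41, 42).
[2, 8) overlaps/touches [1, 11) → extend to [1, 11).
[9, 10) overlaps/touches [1, 11) → extend to [1, 11).
[17, 32) is disjoint → start new block.
[19, 31) overlaps/touches [17, 32) → extend to [17, 32).
[23, 28) overlaps/touches [17, 32) → extend to [17, 32).
[39, 44) is disjoint → start new block.
[40, 43) overlaps/touches [39, 44) → extend to [39, 44).
[41, 42) overlaps/touches [39, 44) → extend to [39, 44).

[1, 11) ∪ [17, 32) ∪ [39, 44)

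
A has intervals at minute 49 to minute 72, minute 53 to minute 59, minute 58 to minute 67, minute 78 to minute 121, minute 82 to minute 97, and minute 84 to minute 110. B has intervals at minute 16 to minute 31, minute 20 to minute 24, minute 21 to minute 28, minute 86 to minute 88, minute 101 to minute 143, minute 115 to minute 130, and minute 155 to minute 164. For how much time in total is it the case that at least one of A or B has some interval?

Merge the first list: minute 49 to minute 72, minute 78 to minute 121.
Merge the second list: minute 16 to minute 31, minute 86 to minute 88, minute 101 to minute 143, minute 155 to minute 164.
A ∪ B = minute 16 to minute 31, minute 49 to minute 72, minute 78 to minute 143, minute 155 to minute 164.
Total: 15 minutes + 23 minutes + 65 minutes + 9 minutes = 112 minutes.

112 minutes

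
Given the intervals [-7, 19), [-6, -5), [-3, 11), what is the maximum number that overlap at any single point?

Walk the sorted start/end points keeping a running depth.
The depth first hits 2 at -6.

2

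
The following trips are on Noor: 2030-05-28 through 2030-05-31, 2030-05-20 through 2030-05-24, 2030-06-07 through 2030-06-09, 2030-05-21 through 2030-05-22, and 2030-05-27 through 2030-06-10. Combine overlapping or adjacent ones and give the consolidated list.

2030-05-20 through 2030-05-24, 2030-05-27 through 2030-06-10

Sort by start: 2030-05-20 through 2030-05-24, 2030-05-21 through 2030-05-22, 2030-05-27 through 2030-06-10, 2030-05-28 through 2030-05-31, 2030-06-07 through 2030-06-09.
2030-05-21 through 2030-05-22 overlaps/touches 2030-05-20 through 2030-05-24 → extend to 2030-05-20 through 2030-05-24.
2030-05-27 through 2030-06-10 is disjoint → start new block.
2030-05-28 through 2030-05-31 overlaps/touches 2030-05-27 through 2030-06-10 → extend to 2030-05-27 through 2030-06-10.
2030-06-07 through 2030-06-09 overlaps/touches 2030-05-27 through 2030-06-10 → extend to 2030-05-27 through 2030-06-10.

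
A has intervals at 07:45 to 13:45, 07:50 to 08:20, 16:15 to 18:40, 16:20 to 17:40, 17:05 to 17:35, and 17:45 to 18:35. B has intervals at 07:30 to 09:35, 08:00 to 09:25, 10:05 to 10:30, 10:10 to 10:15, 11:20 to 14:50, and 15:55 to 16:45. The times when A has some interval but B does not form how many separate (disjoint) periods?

3

Merge the first list: 07:45–13:45, 16:15–18:40.
Merge the second list: 07:30–09:35, 10:05–10:30, 11:20–14:50, 15:55–16:45.
A \ B = 09:35–10:05, 10:30–11:20, 16:45–18:40.
That is 3 disjoint pieces.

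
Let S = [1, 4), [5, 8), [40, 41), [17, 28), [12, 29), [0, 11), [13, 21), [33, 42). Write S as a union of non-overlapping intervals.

Sort by start: [0, 11), [1, 4), [5, 8), [12, 29), [13, 21), [17, 28), [33, 42), [40, 41).
[1, 4) overlaps/touches [0, 11) → extend to [0, 11).
[5, 8) overlaps/touches [0, 11) → extend to [0, 11).
[12, 29) is disjoint → start new block.
[13, 21) overlaps/touches [12, 29) → extend to [12, 29).
[17, 28) overlaps/touches [12, 29) → extend to [12, 29).
[33, 42) is disjoint → start new block.
[40, 41) overlaps/touches [33, 42) → extend to [33, 42).

[0, 11) ∪ [12, 29) ∪ [33, 42)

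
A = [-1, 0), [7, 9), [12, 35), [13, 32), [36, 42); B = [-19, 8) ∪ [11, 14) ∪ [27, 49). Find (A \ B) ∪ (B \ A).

Merge the first list: [-1, 0), [7, 9), [12, 35), [36, 42).
A but not B: [8, 9), [14, 27).
B but not A: [-19, -1), [0, 7), [11, 12), [35, 36), [42, 49).
Combining gives A △ B.

[-19, -1) ∪ [0, 7) ∪ [8, 9) ∪ [11, 12) ∪ [14, 27) ∪ [35, 36) ∪ [42, 49)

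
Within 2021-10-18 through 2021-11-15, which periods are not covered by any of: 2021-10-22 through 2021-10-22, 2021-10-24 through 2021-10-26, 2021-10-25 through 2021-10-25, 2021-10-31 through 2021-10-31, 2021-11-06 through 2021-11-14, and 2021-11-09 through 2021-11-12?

Covered (merged): 2021-10-22 through 2021-10-22, 2021-10-24 through 2021-10-26, 2021-10-31 through 2021-10-31, 2021-11-06 through 2021-11-14.
Complement within 2021-10-18 through 2021-11-15: 2021-10-18 through 2021-10-21, 2021-10-23 through 2021-10-23, 2021-10-27 through 2021-10-30, 2021-11-01 through 2021-11-05, 2021-11-15 through 2021-11-15.

2021-10-18 through 2021-10-21, 2021-10-23 through 2021-10-23, 2021-10-27 through 2021-10-30, 2021-11-01 through 2021-11-05, 2021-11-15 through 2021-11-15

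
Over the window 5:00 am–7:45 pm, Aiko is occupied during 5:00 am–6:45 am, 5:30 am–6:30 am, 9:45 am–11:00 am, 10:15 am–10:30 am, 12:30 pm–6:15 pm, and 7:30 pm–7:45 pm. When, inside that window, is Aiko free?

6:45 am–9:45 am, 11:00 am–12:30 pm, 6:15 pm–7:30 pm

Covered (merged): 5:00 am–6:45 am, 9:45 am–11:00 am, 12:30 pm–6:15 pm, 7:30 pm–7:45 pm.
Uncovered inside 5:00 am–7:45 pm: 6:45 am–9:45 am, 11:00 am–12:30 pm, 6:15 pm–7:30 pm.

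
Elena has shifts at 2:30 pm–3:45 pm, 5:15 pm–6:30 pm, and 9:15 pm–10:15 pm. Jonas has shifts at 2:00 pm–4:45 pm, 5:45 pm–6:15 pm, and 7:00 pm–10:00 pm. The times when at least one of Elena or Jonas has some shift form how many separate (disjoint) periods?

3

A ∪ B = 2:00 pm-4:45 pm, 5:15 pm-6:30 pm, 7:00 pm-10:15 pm.
That is 3 disjoint pieces.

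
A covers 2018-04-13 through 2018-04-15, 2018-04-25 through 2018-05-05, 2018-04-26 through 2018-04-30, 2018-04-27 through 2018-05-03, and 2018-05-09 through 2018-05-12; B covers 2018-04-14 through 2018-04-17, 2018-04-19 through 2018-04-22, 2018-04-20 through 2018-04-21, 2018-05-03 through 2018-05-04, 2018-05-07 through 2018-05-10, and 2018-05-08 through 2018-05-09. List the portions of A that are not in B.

2018-04-13 through 2018-04-13, 2018-04-25 through 2018-05-02, 2018-05-05 through 2018-05-05, 2018-05-11 through 2018-05-12

First set merges to 2018-04-13 through 2018-04-15, 2018-04-25 through 2018-05-05, 2018-05-09 through 2018-05-12.
Second set merges to 2018-04-14 through 2018-04-17, 2018-04-19 through 2018-04-22, 2018-05-03 through 2018-05-04, 2018-05-07 through 2018-05-10.
2018-04-13 through 2018-04-15 \ B = 2018-04-13 through 2018-04-13.
2018-04-25 through 2018-05-05 \ B = 2018-04-25 through 2018-05-02, 2018-05-05 through 2018-05-05.
2018-05-09 through 2018-05-12 \ B = 2018-05-11 through 2018-05-12.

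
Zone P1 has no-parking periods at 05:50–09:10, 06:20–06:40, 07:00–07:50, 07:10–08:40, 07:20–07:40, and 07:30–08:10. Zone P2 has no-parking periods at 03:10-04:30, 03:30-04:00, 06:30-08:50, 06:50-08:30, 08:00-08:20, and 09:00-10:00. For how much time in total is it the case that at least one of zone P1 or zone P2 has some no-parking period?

First set merges to 05:50–09:10.
Second set merges to 03:10–04:30, 06:30–08:50, 09:00–10:00.
A ∪ B = 03:10–04:30, 05:50–10:00.
Total: 1 h 20 min + 4 h 10 min = 5 h 30 min.

5 h 30 min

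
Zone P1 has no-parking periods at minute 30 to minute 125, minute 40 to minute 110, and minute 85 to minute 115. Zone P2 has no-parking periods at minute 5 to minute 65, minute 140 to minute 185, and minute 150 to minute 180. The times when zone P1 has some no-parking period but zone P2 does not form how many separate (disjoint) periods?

1

First set merges to minute 30 to minute 125.
Second set merges to minute 5 to minute 65, minute 140 to minute 185.
A \ B = minute 65 to minute 125.
That is 1 disjoint piece.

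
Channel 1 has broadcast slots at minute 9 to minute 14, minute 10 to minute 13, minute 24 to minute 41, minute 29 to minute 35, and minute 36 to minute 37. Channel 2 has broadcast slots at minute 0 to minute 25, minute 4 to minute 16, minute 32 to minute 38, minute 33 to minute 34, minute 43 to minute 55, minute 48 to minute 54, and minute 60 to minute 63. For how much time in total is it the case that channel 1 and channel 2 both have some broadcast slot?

First set merges to minute 9 to minute 14, minute 24 to minute 41.
Second set merges to minute 0 to minute 25, minute 32 to minute 38, minute 43 to minute 55, minute 60 to minute 63.
A ∩ B = minute 9 to minute 14, minute 24 to minute 25, minute 32 to minute 38.
Total: 5 minutes + 1 minute + 6 minutes = 12 minutes.

12 minutes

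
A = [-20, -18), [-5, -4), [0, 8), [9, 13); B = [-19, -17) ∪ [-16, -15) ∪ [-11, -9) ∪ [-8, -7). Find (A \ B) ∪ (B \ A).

A but not B: [-20, -19), [-5, -4), [0, 8), [9, 13).
B but not A: [-18, -17), [-16, -15), [-11, -9), [-8, -7).
Combining gives A △ B.

[-20, -19) ∪ [-18, -17) ∪ [-16, -15) ∪ [-11, -9) ∪ [-8, -7) ∪ [-5, -4) ∪ [0, 8) ∪ [9, 13)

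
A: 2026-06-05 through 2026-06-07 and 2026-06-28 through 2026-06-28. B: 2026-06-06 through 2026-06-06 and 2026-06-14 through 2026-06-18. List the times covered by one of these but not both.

A but not B: 2026-06-05 through 2026-06-05, 2026-06-07 through 2026-06-07, 2026-06-28 through 2026-06-28.
B but not A: 2026-06-14 through 2026-06-18.
Combining gives A △ B.

2026-06-05 through 2026-06-05, 2026-06-07 through 2026-06-07, 2026-06-14 through 2026-06-18, 2026-06-28 through 2026-06-28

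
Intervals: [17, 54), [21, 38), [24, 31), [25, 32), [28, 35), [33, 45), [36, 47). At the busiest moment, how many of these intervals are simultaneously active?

Sweep endpoints in order; track running count of active intervals.
Peak of 5 reached at 28.

5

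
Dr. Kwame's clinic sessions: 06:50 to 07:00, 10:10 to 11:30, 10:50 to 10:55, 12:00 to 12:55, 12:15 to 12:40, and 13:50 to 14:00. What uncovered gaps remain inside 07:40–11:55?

07:40–10:10, 11:30–11:55

Covered (merged): 06:50–07:00, 10:10–11:30, 12:00–12:55, 13:50–14:00.
Gaps within 07:40–11:55: 07:40–10:10, 11:30–11:55.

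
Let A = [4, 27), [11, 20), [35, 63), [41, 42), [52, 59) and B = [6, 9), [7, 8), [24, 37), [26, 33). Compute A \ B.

[4, 6) ∪ [9, 24) ∪ [37, 63)

A, merged: [4, 27), [35, 63).
B, merged: [6, 9), [24, 37).
[4, 27) \ B = [4, 6), [9, 24).
[35, 63) \ B = [37, 63).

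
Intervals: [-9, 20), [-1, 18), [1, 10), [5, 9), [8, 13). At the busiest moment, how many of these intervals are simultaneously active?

Sweep endpoints in order; track running count of active intervals.
Peak of 5 reached at 8.

5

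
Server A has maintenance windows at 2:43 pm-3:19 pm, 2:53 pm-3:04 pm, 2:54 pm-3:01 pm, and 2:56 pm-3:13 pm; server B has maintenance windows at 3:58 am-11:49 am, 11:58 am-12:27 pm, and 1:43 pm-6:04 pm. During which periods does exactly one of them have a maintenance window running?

3:58 am–11:49 am, 11:58 am–12:27 pm, 1:43 pm–2:43 pm, 3:19 pm–6:04 pm

Merge the first list: 2:43 pm–3:19 pm.
A but not B: none.
B but not A: 3:58 am–11:49 am, 11:58 am–12:27 pm, 1:43 pm–2:43 pm, 3:19 pm–6:04 pm.
Combining gives A △ B.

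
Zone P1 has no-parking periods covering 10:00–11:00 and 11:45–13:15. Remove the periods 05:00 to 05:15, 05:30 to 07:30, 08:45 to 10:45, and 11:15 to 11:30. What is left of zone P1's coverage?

10:45–11:00, 11:45–13:15

10:00–11:00 \ B = 10:45–11:00.
11:45–13:15: nothing removed.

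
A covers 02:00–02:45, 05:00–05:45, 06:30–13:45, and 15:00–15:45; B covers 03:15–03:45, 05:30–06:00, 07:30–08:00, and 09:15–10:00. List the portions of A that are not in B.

02:00–02:45: no B overlap → unchanged.
05:00–05:45 minus B → 05:00–05:30.
06:30–13:45 minus B → 06:30–07:30, 08:00–09:15, 10:00–13:45.
15:00–15:45: no B overlap → unchanged.

02:00–02:45, 05:00–05:30, 06:30–07:30, 08:00–09:15, 10:00–13:45, 15:00–15:45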